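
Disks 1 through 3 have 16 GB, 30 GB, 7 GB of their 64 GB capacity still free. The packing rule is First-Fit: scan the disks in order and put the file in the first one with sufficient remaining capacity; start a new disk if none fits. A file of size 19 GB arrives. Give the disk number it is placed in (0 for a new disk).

Disks with room: disk 2 (30 GB).
The first with room is disk 2.

2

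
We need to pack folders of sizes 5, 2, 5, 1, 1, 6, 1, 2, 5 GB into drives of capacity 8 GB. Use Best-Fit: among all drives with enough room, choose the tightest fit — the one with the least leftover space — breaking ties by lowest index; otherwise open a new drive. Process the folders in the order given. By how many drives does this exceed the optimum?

Best-Fit: [5,2,1] [5,1,1] [6,2] [5] → 4 drives.
Total size 28 GB; any packing needs at least ⌈28/8⌉ = 4 drives.
So 4 is already optimal.

0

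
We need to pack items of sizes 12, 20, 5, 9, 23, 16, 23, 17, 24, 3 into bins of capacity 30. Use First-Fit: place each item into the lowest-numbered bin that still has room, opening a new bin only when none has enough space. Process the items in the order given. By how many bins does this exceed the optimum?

1

First-Fit: [12,5,9,3] [20] [23] [16] [23] [17] [24] → 7 bins.
Total size 152; any packing needs at least ⌈152/30⌉ = 6 bins.
An optimal packing achieves that bound: [24,5] [23,3] [23] [20,9] [17,12] [16] → 6 bins.
Excess: 7 − 6 = 1.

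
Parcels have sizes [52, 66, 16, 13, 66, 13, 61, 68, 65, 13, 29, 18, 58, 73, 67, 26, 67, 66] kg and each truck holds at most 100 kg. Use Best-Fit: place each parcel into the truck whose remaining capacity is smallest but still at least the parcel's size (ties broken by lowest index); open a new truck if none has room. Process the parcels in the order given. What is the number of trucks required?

11

truck 1: place 52 kg, 48 kg left
truck 2: place 66 kg, 34 kg left
truck 2: place 16 kg, 18 kg left
truck 2: place 13 kg, 5 kg left
truck 3: place 66 kg, 34 kg left
truck 3: place 13 kg, 21 kg left
truck 4: place 61 kg, 39 kg left
truck 5: place 68 kg, 32 kg left
truck 6: place 65 kg, 35 kg left
truck 3: place 13 kg, 8 kg left
truck 5: place 29 kg, 3 kg left
truck 6: place 18 kg, 17 kg left
truck 7: place 58 kg, 42 kg left
truck 8: place 73 kg, 27 kg left
truck 9: place 67 kg, 33 kg left
truck 8: place 26 kg, 1 kg left
truck 10: place 67 kg, 33 kg left
truck 11: place 66 kg, 34 kg left
Final trucks: [52] [66,16,13] [66,13,13] [61] [68,29] [65,18] [58] [73,26] [67] [67] [66].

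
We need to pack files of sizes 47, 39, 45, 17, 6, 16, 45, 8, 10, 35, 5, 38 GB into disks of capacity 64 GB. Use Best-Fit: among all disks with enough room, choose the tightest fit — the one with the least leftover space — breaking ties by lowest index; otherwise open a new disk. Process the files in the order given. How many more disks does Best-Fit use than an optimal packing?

Best-Fit: [47,17] [39,16,8] [45,6,10] [45,5] [35] [38] → 6 disks.
6 files exceed 32 GB (half the capacity), and no two of those can share a disk, so at least 6 disks are needed.
So 6 is already optimal.

0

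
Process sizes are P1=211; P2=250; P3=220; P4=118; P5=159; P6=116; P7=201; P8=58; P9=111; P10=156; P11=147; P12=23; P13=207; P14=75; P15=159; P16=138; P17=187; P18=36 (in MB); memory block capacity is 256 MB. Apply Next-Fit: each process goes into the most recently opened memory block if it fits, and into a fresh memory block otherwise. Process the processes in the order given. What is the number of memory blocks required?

14

Put P1 (211 MB) in memory block 1; 45 MB remain.
Put P2 (250 MB) in memory block 2; 6 MB remain.
Put P3 (220 MB) in memory block 3; 36 MB remain.
Put P4 (118 MB) in memory block 4; 138 MB remain.
Put P5 (159 MB) in memory block 5; 97 MB remain.
Put P6 (116 MB) in memory block 6; 140 MB remain.
Put P7 (201 MB) in memory block 7; 55 MB remain.
Put P8 (58 MB) in memory block 8; 198 MB remain.
Put P9 (111 MB) in memory block 8; 87 MB remain.
Put P10 (156 MB) in memory block 9; 100 MB remain.
Put P11 (147 MB) in memory block 10; 109 MB remain.
Put P12 (23 MB) in memory block 10; 86 MB remain.
Put P13 (207 MB) in memory block 11; 49 MB remain.
Put P14 (75 MB) in memory block 12; 181 MB remain.
Put P15 (159 MB) in memory block 12; 22 MB remain.
Put P16 (138 MB) in memory block 13; 118 MB remain.
Put P17 (187 MB) in memory block 14; 69 MB remain.
Put P18 (36 MB) in memory block 14; 33 MB remain.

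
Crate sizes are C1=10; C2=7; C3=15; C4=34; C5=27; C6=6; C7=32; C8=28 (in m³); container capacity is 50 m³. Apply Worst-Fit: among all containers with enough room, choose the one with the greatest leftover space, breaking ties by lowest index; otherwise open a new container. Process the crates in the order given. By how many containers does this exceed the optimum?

Worst-Fit: [10,7,15] [34] [27,6] [32] [28] → 5 containers.
Total size 159 m³; any packing needs at least ⌈159/50⌉ = 4 containers.
An optimal packing achieves that bound: [34,15] [32,10,7] [28,6] [27] → 4 containers.
Excess: 5 − 4 = 1.

1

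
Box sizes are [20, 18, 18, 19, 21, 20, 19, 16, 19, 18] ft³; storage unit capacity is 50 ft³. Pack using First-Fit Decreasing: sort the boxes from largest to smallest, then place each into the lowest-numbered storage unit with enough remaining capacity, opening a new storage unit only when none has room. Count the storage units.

5 storage units

Sorted descending: 21, 20, 20, 19, 19, 19, 18, 18, 18, 16.
21 ft³ → storage unit 1 (remaining 29 ft³)
20 ft³ → storage unit 1 (remaining 9 ft³)
20 ft³ → storage unit 2 (remaining 30 ft³)
19 ft³ → storage unit 2 (remaining 11 ft³)
19 ft³ → storage unit 3 (remaining 31 ft³)
19 ft³ → storage unit 3 (remaining 12 ft³)
18 ft³ → storage unit 4 (remaining 32 ft³)
18 ft³ → storage unit 4 (remaining 14 ft³)
18 ft³ → storage unit 5 (remaining 32 ft³)
16 ft³ → storage unit 5 (remaining 16 ft³)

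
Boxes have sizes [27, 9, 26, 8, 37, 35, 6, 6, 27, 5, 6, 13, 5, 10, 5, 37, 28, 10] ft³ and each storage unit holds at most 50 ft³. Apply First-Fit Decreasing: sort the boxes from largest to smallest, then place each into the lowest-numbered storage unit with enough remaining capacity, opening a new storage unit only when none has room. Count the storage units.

Sorted descending: 37, 37, 35, 28, 27, 27, 26, 13, 10, 10, 9, 8, 6, 6, 6, 5, 5, 5.
Put 37 ft³ in storage unit 1; 13 ft³ remain.
Put 37 ft³ in storage unit 2; 13 ft³ remain.
Put 35 ft³ in storage unit 3; 15 ft³ remain.
Put 28 ft³ in storage unit 4; 22 ft³ remain.
Put 27 ft³ in storage unit 5; 23 ft³ remain.
Put 27 ft³ in storage unit 6; 23 ft³ remain.
Put 26 ft³ in storage unit 7; 24 ft³ remain.
Put 13 ft³ in storage unit 1; 0 ft³ remain.
Put 10 ft³ in storage unit 2; 3 ft³ remain.
Put 10 ft³ in storage unit 3; 5 ft³ remain.
Put 9 ft³ in storage unit 4; 13 ft³ remain.
Put 8 ft³ in storage unit 4; 5 ft³ remain.
Put 6 ft³ in storage unit 5; 17 ft³ remain.
Put 6 ft³ in storage unit 5; 11 ft³ remain.
Put 6 ft³ in storage unit 5; 5 ft³ remain.
Put 5 ft³ in storage unit 3; 0 ft³ remain.
Put 5 ft³ in storage unit 4; 0 ft³ remain.
Put 5 ft³ in storage unit 5; 0 ft³ remain.

7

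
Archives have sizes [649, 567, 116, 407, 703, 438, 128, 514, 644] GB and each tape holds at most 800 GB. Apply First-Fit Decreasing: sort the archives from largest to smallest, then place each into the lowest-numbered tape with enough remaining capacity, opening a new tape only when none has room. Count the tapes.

Sorted descending: 703, 649, 644, 567, 514, 438, 407, 128, 116.
703 GB → tape 1 (remaining 97 GB)
649 GB → tape 2 (remaining 151 GB)
644 GB → tape 3 (remaining 156 GB)
567 GB → tape 4 (remaining 233 GB)
514 GB → tape 5 (remaining 286 GB)
438 GB → tape 6 (remaining 362 GB)
407 GB → tape 7 (remaining 393 GB)
128 GB → tape 2 (remaining 23 GB)
116 GB → tape 3 (remaining 40 GB)
Final tapes: [703] [649,128] [644,116] [567] [514] [438] [407].

7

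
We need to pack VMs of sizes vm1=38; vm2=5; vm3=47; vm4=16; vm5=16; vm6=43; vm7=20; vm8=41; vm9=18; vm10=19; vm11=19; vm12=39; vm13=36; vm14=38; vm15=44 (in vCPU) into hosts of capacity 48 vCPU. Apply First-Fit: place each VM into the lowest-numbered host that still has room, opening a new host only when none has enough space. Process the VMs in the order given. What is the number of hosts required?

11

vm1 (38 vCPU) → host 1 (remaining 10 vCPU)
vm2 (5 vCPU) → host 1 (remaining 5 vCPU)
vm3 (47 vCPU) → host 2 (remaining 1 vCPU)
vm4 (16 vCPU) → host 3 (remaining 32 vCPU)
vm5 (16 vCPU) → host 3 (remaining 16 vCPU)
vm6 (43 vCPU) → host 4 (remaining 5 vCPU)
vm7 (20 vCPU) → host 5 (remaining 28 vCPU)
vm8 (41 vCPU) → host 6 (remaining 7 vCPU)
vm9 (18 vCPU) → host 5 (remaining 10 vCPU)
vm10 (19 vCPU) → host 7 (remaining 29 vCPU)
vm11 (19 vCPU) → host 7 (remaining 10 vCPU)
vm12 (39 vCPU) → host 8 (remaining 9 vCPU)
vm13 (36 vCPU) → host 9 (remaining 12 vCPU)
vm14 (38 vCPU) → host 10 (remaining 10 vCPU)
vm15 (44 vCPU) → host 11 (remaining 4 vCPU)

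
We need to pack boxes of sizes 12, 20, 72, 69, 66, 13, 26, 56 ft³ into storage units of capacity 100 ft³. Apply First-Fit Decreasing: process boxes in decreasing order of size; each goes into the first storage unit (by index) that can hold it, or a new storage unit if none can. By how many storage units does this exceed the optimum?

0

First-Fit Decreasing: [72,26] [69,20] [66,13,12] [56] → 4 storage units.
Total size 334 ft³; any packing needs at least ⌈334/100⌉ = 4 storage units.
So 4 is already optimal.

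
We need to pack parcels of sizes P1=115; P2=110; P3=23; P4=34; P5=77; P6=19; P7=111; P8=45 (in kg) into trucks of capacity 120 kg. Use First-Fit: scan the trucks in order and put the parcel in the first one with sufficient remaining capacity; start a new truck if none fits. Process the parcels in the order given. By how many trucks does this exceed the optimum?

First-Fit: [115] [110] [23,34,19] [77] [111] [45] → 6 trucks.
Total size 534 kg; any packing needs at least ⌈534/120⌉ = 5 trucks.
An optimal packing achieves that bound: [115] [111] [110] [77,34] [45,23,19] → 5 trucks.
Excess: 6 − 5 = 1.

1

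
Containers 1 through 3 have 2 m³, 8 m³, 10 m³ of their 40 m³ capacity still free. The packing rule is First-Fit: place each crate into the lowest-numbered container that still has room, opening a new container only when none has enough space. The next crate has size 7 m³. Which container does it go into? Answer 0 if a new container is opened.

Containers with room: container 2 (8 m³), container 3 (10 m³).
The first with room is container 2.

2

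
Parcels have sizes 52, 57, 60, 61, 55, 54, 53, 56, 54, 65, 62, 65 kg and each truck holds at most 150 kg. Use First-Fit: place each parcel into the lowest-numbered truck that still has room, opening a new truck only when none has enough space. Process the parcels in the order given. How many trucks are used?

52 kg → truck 1 (remaining 98 kg)
57 kg → truck 1 (remaining 41 kg)
60 kg → truck 2 (remaining 90 kg)
61 kg → truck 2 (remaining 29 kg)
55 kg → truck 3 (remaining 95 kg)
54 kg → truck 3 (remaining 41 kg)
53 kg → truck 4 (remaining 97 kg)
56 kg → truck 4 (remaining 41 kg)
54 kg → truck 5 (remaining 96 kg)
65 kg → truck 5 (remaining 31 kg)
62 kg → truck 6 (remaining 88 kg)
65 kg → truck 6 (remaining 23 kg)

6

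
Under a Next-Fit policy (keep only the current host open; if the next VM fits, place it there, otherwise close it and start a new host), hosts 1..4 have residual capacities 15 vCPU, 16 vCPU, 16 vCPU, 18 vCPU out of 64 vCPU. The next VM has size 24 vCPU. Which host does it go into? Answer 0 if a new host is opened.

Next-Fit only looks at host 4, which has 18 vCPU free.
24 vCPU does not fit, so a new host is opened.

0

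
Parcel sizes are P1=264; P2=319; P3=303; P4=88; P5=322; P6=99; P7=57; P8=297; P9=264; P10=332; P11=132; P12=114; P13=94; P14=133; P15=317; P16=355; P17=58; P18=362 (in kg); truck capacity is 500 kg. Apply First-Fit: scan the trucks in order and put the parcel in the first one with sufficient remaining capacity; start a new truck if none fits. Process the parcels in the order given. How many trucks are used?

truck 1: place P1 (264 kg), 236 kg left
truck 2: place P2 (319 kg), 181 kg left
truck 3: place P3 (303 kg), 197 kg left
truck 1: place P4 (88 kg), 148 kg left
truck 4: place P5 (322 kg), 178 kg left
truck 1: place P6 (99 kg), 49 kg left
truck 2: place P7 (57 kg), 124 kg left
truck 5: place P8 (297 kg), 203 kg left
truck 6: place P9 (264 kg), 236 kg left
truck 7: place P10 (332 kg), 168 kg left
truck 3: place P11 (132 kg), 65 kg left
truck 2: place P12 (114 kg), 10 kg left
truck 4: place P13 (94 kg), 84 kg left
truck 5: place P14 (133 kg), 70 kg left
truck 8: place P15 (317 kg), 183 kg left
truck 9: place P16 (355 kg), 145 kg left
truck 3: place P17 (58 kg), 7 kg left
truck 10: place P18 (362 kg), 138 kg left
Final trucks: [264,88,99] [319,57,114] [303,132,58] [322,94] [297,133] [264] [332] [317] [355] [362].

10 trucks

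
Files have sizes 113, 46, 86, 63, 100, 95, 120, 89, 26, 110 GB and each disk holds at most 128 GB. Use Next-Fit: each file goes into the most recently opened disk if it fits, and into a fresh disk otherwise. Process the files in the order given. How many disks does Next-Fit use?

9 disks

Put 113 GB in disk 1; 15 GB remain.
Put 46 GB in disk 2; 82 GB remain.
Put 86 GB in disk 3; 42 GB remain.
Put 63 GB in disk 4; 65 GB remain.
Put 100 GB in disk 5; 28 GB remain.
Put 95 GB in disk 6; 33 GB remain.
Put 120 GB in disk 7; 8 GB remain.
Put 89 GB in disk 8; 39 GB remain.
Put 26 GB in disk 8; 13 GB remain.
Put 110 GB in disk 9; 18 GB remain.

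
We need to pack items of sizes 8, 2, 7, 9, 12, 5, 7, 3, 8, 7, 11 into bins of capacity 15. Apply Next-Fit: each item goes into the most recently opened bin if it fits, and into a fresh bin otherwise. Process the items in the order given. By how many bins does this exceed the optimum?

Next-Fit: [8,2] [7] [9] [12] [5,7,3] [8,7] [11] → 7 bins.
Total size 79; any packing needs at least ⌈79/15⌉ = 6 bins.
An optimal packing achieves that bound: [12,3] [11,2] [9,5] [8,7] [8,7] [7] → 6 bins.
Excess: 7 − 6 = 1.

1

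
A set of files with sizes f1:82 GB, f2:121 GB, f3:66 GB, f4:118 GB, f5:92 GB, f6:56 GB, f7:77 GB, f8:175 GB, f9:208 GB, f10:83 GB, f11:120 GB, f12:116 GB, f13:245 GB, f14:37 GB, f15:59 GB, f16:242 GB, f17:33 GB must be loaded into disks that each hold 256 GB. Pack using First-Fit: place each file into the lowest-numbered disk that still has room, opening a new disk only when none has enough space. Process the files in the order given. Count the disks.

Put f1 (82 GB) in disk 1; 174 GB remain.
Put f2 (121 GB) in disk 1; 53 GB remain.
Put f3 (66 GB) in disk 2; 190 GB remain.
Put f4 (118 GB) in disk 2; 72 GB remain.
Put f5 (92 GB) in disk 3; 164 GB remain.
Put f6 (56 GB) in disk 2; 16 GB remain.
Put f7 (77 GB) in disk 3; 87 GB remain.
Put f8 (175 GB) in disk 4; 81 GB remain.
Put f9 (208 GB) in disk 5; 48 GB remain.
Put f10 (83 GB) in disk 3; 4 GB remain.
Put f11 (120 GB) in disk 6; 136 GB remain.
Put f12 (116 GB) in disk 6; 20 GB remain.
Put f13 (245 GB) in disk 7; 11 GB remain.
Put f14 (37 GB) in disk 1; 16 GB remain.
Put f15 (59 GB) in disk 4; 22 GB remain.
Put f16 (242 GB) in disk 8; 14 GB remain.
Put f17 (33 GB) in disk 5; 15 GB remain.

8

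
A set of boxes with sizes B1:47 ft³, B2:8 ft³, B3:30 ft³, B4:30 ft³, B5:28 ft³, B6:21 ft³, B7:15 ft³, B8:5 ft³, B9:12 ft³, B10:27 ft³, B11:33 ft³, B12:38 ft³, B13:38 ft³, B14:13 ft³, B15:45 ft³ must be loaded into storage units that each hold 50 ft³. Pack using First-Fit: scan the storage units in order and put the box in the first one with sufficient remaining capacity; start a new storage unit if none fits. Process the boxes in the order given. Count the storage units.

Put B1 (47 ft³) in storage unit 1; 3 ft³ remain.
Put B2 (8 ft³) in storage unit 2; 42 ft³ remain.
Put B3 (30 ft³) in storage unit 2; 12 ft³ remain.
Put B4 (30 ft³) in storage unit 3; 20 ft³ remain.
Put B5 (28 ft³) in storage unit 4; 22 ft³ remain.
Put B6 (21 ft³) in storage unit 4; 1 ft³ remain.
Put B7 (15 ft³) in storage unit 3; 5 ft³ remain.
Put B8 (5 ft³) in storage unit 2; 7 ft³ remain.
Put B9 (12 ft³) in storage unit 5; 38 ft³ remain.
Put B10 (27 ft³) in storage unit 5; 11 ft³ remain.
Put B11 (33 ft³) in storage unit 6; 17 ft³ remain.
Put B12 (38 ft³) in storage unit 7; 12 ft³ remain.
Put B13 (38 ft³) in storage unit 8; 12 ft³ remain.
Put B14 (13 ft³) in storage unit 6; 4 ft³ remain.
Put B15 (45 ft³) in storage unit 9; 5 ft³ remain.

9 storage units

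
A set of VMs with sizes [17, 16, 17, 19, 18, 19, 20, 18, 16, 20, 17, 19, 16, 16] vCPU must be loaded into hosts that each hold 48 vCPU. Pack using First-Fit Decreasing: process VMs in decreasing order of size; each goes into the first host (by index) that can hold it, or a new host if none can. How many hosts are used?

Sorted descending: 20, 20, 19, 19, 19, 18, 18, 17, 17, 17, 16, 16, 16, 16.
20 vCPU → host 1 (remaining 28 vCPU)
20 vCPU → host 1 (remaining 8 vCPU)
19 vCPU → host 2 (remaining 29 vCPU)
19 vCPU → host 2 (remaining 10 vCPU)
19 vCPU → host 3 (remaining 29 vCPU)
18 vCPU → host 3 (remaining 11 vCPU)
18 vCPU → host 4 (remaining 30 vCPU)
17 vCPU → host 4 (remaining 13 vCPU)
17 vCPU → host 5 (remaining 31 vCPU)
17 vCPU → host 5 (remaining 14 vCPU)
16 vCPU → host 6 (remaining 32 vCPU)
16 vCPU → host 6 (remaining 16 vCPU)
16 vCPU → host 6 (remaining 0 vCPU)
16 vCPU → host 7 (remaining 32 vCPU)

7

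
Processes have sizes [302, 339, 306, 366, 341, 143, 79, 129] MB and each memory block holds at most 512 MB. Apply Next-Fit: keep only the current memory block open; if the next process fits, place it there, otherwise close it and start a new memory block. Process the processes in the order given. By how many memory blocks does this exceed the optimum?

1

Next-Fit: [302] [339] [306] [366] [341,143] [79,129] → 6 memory blocks.
5 processes exceed 256 MB (half the capacity), and no two of those can share a memory block, so at least 5 memory blocks are needed.
An optimal packing achieves that bound: [366,143] [341,129] [339,79] [306] [302] → 5 memory blocks.
Excess: 6 − 5 = 1.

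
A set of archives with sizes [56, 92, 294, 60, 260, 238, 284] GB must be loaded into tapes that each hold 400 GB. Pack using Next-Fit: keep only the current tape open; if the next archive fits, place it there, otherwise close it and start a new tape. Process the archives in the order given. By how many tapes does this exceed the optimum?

Next-Fit: [56,92] [294,60] [260] [238] [284] → 5 tapes.
Total size 1284 GB; any packing needs at least ⌈1284/400⌉ = 4 tapes.
An optimal packing achieves that bound: [294,92] [284,60,56] [260] [238] → 4 tapes.
Excess: 5 − 4 = 1.

1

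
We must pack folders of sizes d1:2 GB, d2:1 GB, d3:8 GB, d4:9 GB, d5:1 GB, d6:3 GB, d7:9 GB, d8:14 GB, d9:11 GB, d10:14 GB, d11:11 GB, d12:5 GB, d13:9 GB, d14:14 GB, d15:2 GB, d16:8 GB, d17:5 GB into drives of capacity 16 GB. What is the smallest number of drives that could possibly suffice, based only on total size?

8 drives

Total size = 2 + 1 + 8 + 9 + 1 + 3 + 9 + 14 + 11 + 14 + 11 + 5 + 9 + 14 + 2 + 8 + 5 = 126 GB.
⌈126 / 16⌉ = 8.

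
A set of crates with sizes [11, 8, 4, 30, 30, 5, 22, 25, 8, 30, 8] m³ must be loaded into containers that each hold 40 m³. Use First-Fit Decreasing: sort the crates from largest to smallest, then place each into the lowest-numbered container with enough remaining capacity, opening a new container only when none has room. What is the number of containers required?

Sorted descending: 30, 30, 30, 25, 22, 11, 8, 8, 8, 5, 4.
container 1: place 30 m³, 10 m³ left
container 2: place 30 m³, 10 m³ left
container 3: place 30 m³, 10 m³ left
container 4: place 25 m³, 15 m³ left
container 5: place 22 m³, 18 m³ left
container 4: place 11 m³, 4 m³ left
container 1: place 8 m³, 2 m³ left
container 2: place 8 m³, 2 m³ left
container 3: place 8 m³, 2 m³ left
container 5: place 5 m³, 13 m³ left
container 4: place 4 m³, 0 m³ left

5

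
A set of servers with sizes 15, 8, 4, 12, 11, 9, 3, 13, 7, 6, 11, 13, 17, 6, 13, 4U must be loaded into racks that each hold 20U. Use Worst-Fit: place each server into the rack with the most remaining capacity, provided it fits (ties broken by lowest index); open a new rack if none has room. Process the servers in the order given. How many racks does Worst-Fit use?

15U → rack 1 (remaining 5U)
8U → rack 2 (remaining 12U)
4U → rack 2 (remaining 8U)
12U → rack 3 (remaining 8U)
11U → rack 4 (remaining 9U)
9U → rack 4 (remaining 0U)
3U → rack 2 (remaining 5U)
13U → rack 5 (remaining 7U)
7U → rack 3 (remaining 1U)
6U → rack 5 (remaining 1U)
11U → rack 6 (remaining 9U)
13U → rack 7 (remaining 7U)
17U → rack 8 (remaining 3U)
6U → rack 6 (remaining 3U)
13U → rack 9 (remaining 7U)
4U → rack 7 (remaining 3U)
Final racks: [15] [8,4,3] [12,7] [11,9] [13,6] [11,6] [13,4] [17] [13].

9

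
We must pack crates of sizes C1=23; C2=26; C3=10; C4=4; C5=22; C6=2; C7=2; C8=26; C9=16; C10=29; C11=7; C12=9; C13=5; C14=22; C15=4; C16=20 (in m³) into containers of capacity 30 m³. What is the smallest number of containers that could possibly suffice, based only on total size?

8 containers

Total size = 23 + 26 + 10 + 4 + 22 + 2 + 2 + 26 + 16 + 29 + 7 + 9 + 5 + 22 + 4 + 20 = 227 m³.
⌈227 / 30⌉ = 8.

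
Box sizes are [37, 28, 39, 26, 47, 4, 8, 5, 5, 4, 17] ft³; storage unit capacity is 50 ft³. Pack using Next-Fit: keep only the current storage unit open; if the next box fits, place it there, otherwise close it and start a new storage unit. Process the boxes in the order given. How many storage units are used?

6 storage units

37 ft³ → storage unit 1 (remaining 13 ft³)
28 ft³ → storage unit 2 (remaining 22 ft³)
39 ft³ → storage unit 3 (remaining 11 ft³)
26 ft³ → storage unit 4 (remaining 24 ft³)
47 ft³ → storage unit 5 (remaining 3 ft³)
4 ft³ → storage unit 6 (remaining 46 ft³)
8 ft³ → storage unit 6 (remaining 38 ft³)
5 ft³ → storage unit 6 (remaining 33 ft³)
5 ft³ → storage unit 6 (remaining 28 ft³)
4 ft³ → storage unit 6 (remaining 24 ft³)
17 ft³ → storage unit 6 (remaining 7 ft³)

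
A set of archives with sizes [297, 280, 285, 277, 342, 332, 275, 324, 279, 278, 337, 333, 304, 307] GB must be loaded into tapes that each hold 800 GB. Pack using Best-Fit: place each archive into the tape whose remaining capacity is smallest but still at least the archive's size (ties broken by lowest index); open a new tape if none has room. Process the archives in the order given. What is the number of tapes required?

Put 297 GB in tape 1; 503 GB remain.
Put 280 GB in tape 1; 223 GB remain.
Put 285 GB in tape 2; 515 GB remain.
Put 277 GB in tape 2; 238 GB remain.
Put 342 GB in tape 3; 458 GB remain.
Put 332 GB in tape 3; 126 GB remain.
Put 275 GB in tape 4; 525 GB remain.
Put 324 GB in tape 4; 201 GB remain.
Put 279 GB in tape 5; 521 GB remain.
Put 278 GB in tape 5; 243 GB remain.
Put 337 GB in tape 6; 463 GB remain.
Put 333 GB in tape 6; 130 GB remain.
Put 304 GB in tape 7; 496 GB remain.
Put 307 GB in tape 7; 189 GB remain.

7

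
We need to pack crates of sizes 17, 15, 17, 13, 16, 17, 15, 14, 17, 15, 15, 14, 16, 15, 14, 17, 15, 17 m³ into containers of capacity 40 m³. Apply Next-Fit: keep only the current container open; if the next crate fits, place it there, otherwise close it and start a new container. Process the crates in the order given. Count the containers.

9

Put 17 m³ in container 1; 23 m³ remain.
Put 15 m³ in container 1; 8 m³ remain.
Put 17 m³ in container 2; 23 m³ remain.
Put 13 m³ in container 2; 10 m³ remain.
Put 16 m³ in container 3; 24 m³ remain.
Put 17 m³ in container 3; 7 m³ remain.
Put 15 m³ in container 4; 25 m³ remain.
Put 14 m³ in container 4; 11 m³ remain.
Put 17 m³ in container 5; 23 m³ remain.
Put 15 m³ in container 5; 8 m³ remain.
Put 15 m³ in container 6; 25 m³ remain.
Put 14 m³ in container 6; 11 m³ remain.
Put 16 m³ in container 7; 24 m³ remain.
Put 15 m³ in container 7; 9 m³ remain.
Put 14 m³ in container 8; 26 m³ remain.
Put 17 m³ in container 8; 9 m³ remain.
Put 15 m³ in container 9; 25 m³ remain.
Put 17 m³ in container 9; 8 m³ remain.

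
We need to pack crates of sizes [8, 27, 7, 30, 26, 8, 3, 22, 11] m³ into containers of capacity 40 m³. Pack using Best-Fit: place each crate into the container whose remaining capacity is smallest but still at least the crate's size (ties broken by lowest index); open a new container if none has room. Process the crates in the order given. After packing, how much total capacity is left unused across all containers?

container 1: place 8 m³, 32 m³ left
container 1: place 27 m³, 5 m³ left
container 2: place 7 m³, 33 m³ left
container 2: place 30 m³, 3 m³ left
container 3: place 26 m³, 14 m³ left
container 3: place 8 m³, 6 m³ left
container 2: place 3 m³, 0 m³ left
container 4: place 22 m³, 18 m³ left
container 4: place 11 m³, 7 m³ left
4 containers × 40 m³ = 160 m³; used 142 m³; unused 18 m³.

18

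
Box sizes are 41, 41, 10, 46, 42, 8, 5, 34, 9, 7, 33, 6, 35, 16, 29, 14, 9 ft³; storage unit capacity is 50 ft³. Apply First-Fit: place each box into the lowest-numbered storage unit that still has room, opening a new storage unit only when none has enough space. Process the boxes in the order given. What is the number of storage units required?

41 ft³ → storage unit 1 (remaining 9 ft³)
41 ft³ → storage unit 2 (remaining 9 ft³)
10 ft³ → storage unit 3 (remaining 40 ft³)
46 ft³ → storage unit 4 (remaining 4 ft³)
42 ft³ → storage unit 5 (remaining 8 ft³)
8 ft³ → storage unit 1 (remaining 1 ft³)
5 ft³ → storage unit 2 (remaining 4 ft³)
34 ft³ → storage unit 3 (remaining 6 ft³)
9 ft³ → storage unit 6 (remaining 41 ft³)
7 ft³ → storage unit 5 (remaining 1 ft³)
33 ft³ → storage unit 6 (remaining 8 ft³)
6 ft³ → storage unit 3 (remaining 0 ft³)
35 ft³ → storage unit 7 (remaining 15 ft³)
16 ft³ → storage unit 8 (remaining 34 ft³)
29 ft³ → storage unit 8 (remaining 5 ft³)
14 ft³ → storage unit 7 (remaining 1 ft³)
9 ft³ → storage unit 9 (remaining 41 ft³)
Final storage units: [41,8] [41,5] [10,34,6] [46] [42,7] [9,33] [35,14] [16,29] [9].

9 storage units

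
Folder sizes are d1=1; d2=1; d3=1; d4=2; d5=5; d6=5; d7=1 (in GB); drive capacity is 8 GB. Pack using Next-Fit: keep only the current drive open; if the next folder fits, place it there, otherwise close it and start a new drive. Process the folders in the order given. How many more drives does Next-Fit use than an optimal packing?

Next-Fit: [1,1,1,2] [5] [5,1] → 3 drives.
Total size 16 GB; any packing needs at least ⌈16/8⌉ = 2 drives.
An optimal packing achieves that bound: [5,2,1] [5,1,1,1] → 2 drives.
Excess: 3 − 2 = 1.

1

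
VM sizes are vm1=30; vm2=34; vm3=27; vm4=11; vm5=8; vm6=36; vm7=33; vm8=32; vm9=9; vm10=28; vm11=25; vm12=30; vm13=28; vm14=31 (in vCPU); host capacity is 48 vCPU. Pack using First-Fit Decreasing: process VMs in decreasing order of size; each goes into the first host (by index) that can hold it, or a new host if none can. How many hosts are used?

Sorted descending: 36, 34, 33, 32, 31, 30, 30, 28, 28, 27, 25, 11, 9, 8.
Put 36 vCPU in host 1; 12 vCPU remain.
Put 34 vCPU in host 2; 14 vCPU remain.
Put 33 vCPU in host 3; 15 vCPU remain.
Put 32 vCPU in host 4; 16 vCPU remain.
Put 31 vCPU in host 5; 17 vCPU remain.
Put 30 vCPU in host 6; 18 vCPU remain.
Put 30 vCPU in host 7; 18 vCPU remain.
Put 28 vCPU in host 8; 20 vCPU remain.
Put 28 vCPU in host 9; 20 vCPU remain.
Put 27 vCPU in host 10; 21 vCPU remain.
Put 25 vCPU in host 11; 23 vCPU remain.
Put 11 vCPU in host 1; 1 vCPU remain.
Put 9 vCPU in host 2; 5 vCPU remain.
Put 8 vCPU in host 3; 7 vCPU remain.
Final hosts: [36,11] [34,9] [33,8] [32] [31] [30] [30] [28] [28] [27] [25].

11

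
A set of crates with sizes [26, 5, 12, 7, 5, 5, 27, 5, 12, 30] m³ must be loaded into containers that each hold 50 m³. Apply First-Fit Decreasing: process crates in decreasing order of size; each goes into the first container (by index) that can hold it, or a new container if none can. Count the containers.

3

Sorted descending: 30, 27, 26, 12, 12, 7, 5, 5, 5, 5.
30 m³ → container 1 (remaining 20 m³)
27 m³ → container 2 (remaining 23 m³)
26 m³ → container 3 (remaining 24 m³)
12 m³ → container 1 (remaining 8 m³)
12 m³ → container 2 (remaining 11 m³)
7 m³ → container 1 (remaining 1 m³)
5 m³ → container 2 (remaining 6 m³)
5 m³ → container 2 (remaining 1 m³)
5 m³ → container 3 (remaining 19 m³)
5 m³ → container 3 (remaining 14 m³)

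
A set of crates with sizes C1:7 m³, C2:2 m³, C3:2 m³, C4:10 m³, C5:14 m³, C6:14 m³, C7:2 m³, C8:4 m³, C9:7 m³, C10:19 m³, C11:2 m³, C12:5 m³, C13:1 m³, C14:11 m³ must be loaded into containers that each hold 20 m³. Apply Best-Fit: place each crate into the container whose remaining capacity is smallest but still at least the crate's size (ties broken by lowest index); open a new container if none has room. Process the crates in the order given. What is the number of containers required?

6 containers

Put C1 (7 m³) in container 1; 13 m³ remain.
Put C2 (2 m³) in container 1; 11 m³ remain.
Put C3 (2 m³) in container 1; 9 m³ remain.
Put C4 (10 m³) in container 2; 10 m³ remain.
Put C5 (14 m³) in container 3; 6 m³ remain.
Put C6 (14 m³) in container 4; 6 m³ remain.
Put C7 (2 m³) in container 3; 4 m³ remain.
Put C8 (4 m³) in container 3; 0 m³ remain.
Put C9 (7 m³) in container 1; 2 m³ remain.
Put C10 (19 m³) in container 5; 1 m³ remain.
Put C11 (2 m³) in container 1; 0 m³ remain.
Put C12 (5 m³) in container 4; 1 m³ remain.
Put C13 (1 m³) in container 4; 0 m³ remain.
Put C14 (11 m³) in container 6; 9 m³ remain.
Final containers: [7,2,2,7,2] [10] [14,2,4] [14,5,1] [19] [11].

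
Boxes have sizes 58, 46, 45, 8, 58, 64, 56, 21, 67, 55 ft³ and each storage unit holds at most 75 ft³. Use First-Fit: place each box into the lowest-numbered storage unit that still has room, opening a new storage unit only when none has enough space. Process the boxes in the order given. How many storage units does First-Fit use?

8

58 ft³ → storage unit 1 (remaining 17 ft³)
46 ft³ → storage unit 2 (remaining 29 ft³)
45 ft³ → storage unit 3 (remaining 30 ft³)
8 ft³ → storage unit 1 (remaining 9 ft³)
58 ft³ → storage unit 4 (remaining 17 ft³)
64 ft³ → storage unit 5 (remaining 11 ft³)
56 ft³ → storage unit 6 (remaining 19 ft³)
21 ft³ → storage unit 2 (remaining 8 ft³)
67 ft³ → storage unit 7 (remaining 8 ft³)
55 ft³ → storage unit 8 (remaining 20 ft³)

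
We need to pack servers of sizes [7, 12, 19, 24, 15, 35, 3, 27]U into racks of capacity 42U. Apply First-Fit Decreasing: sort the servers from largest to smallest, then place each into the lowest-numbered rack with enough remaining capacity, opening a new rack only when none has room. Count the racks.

4

Sorted descending: 35, 27, 24, 19, 15, 12, 7, 3.
35U → rack 1 (remaining 7U)
27U → rack 2 (remaining 15U)
24U → rack 3 (remaining 18U)
19U → rack 4 (remaining 23U)
15U → rack 2 (remaining 0U)
12U → rack 3 (remaining 6U)
7U → rack 1 (remaining 0U)
3U → rack 3 (remaining 3U)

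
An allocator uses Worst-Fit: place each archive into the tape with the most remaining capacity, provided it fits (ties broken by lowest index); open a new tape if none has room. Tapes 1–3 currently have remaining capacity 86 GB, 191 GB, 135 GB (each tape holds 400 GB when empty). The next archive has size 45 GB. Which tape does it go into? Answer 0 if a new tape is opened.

Tapes with room: tape 1 (86 GB), tape 2 (191 GB), tape 3 (135 GB).
Most room is tape 2 with 191 GB free.

2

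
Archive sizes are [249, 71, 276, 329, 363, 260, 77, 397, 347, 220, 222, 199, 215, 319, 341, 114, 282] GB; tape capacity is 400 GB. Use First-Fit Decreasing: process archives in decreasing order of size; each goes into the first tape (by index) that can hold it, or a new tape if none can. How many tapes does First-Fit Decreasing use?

14

Sorted descending: 397, 363, 347, 341, 329, 319, 282, 276, 260, 249, 222, 220, 215, 199, 114, 77, 71.
tape 1: place 397 GB, 3 GB left
tape 2: place 363 GB, 37 GB left
tape 3: place 347 GB, 53 GB left
tape 4: place 341 GB, 59 GB left
tape 5: place 329 GB, 71 GB left
tape 6: place 319 GB, 81 GB left
tape 7: place 282 GB, 118 GB left
tape 8: place 276 GB, 124 GB left
tape 9: place 260 GB, 140 GB left
tape 10: place 249 GB, 151 GB left
tape 11: place 222 GB, 178 GB left
tape 12: place 220 GB, 180 GB left
tape 13: place 215 GB, 185 GB left
tape 14: place 199 GB, 201 GB left
tape 7: place 114 GB, 4 GB left
tape 6: place 77 GB, 4 GB left
tape 5: place 71 GB, 0 GB left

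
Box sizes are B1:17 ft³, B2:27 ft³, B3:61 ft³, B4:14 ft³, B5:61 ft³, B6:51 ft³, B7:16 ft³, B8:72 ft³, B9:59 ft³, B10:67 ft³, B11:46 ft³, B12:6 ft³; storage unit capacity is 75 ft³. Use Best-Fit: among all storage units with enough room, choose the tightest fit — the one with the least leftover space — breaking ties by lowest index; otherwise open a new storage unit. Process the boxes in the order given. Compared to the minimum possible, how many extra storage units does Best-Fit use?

1

Best-Fit: [17,27] [61,14] [61] [51,16,6] [72] [59] [67] [46] → 8 storage units.
Total size 497 ft³; any packing needs at least ⌈497/75⌉ = 7 storage units.
An optimal packing achieves that bound: [72] [67,6] [61,14] [61] [59,16] [51,17] [46,27] → 7 storage units.
Excess: 8 − 7 = 1.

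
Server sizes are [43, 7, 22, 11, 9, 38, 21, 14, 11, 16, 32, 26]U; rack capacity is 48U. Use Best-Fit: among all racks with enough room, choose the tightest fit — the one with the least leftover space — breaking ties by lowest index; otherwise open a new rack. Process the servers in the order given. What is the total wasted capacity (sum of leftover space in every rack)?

38

rack 1: place 43U, 5U left
rack 2: place 7U, 41U left
rack 2: place 22U, 19U left
rack 2: place 11U, 8U left
rack 3: place 9U, 39U left
rack 3: place 38U, 1U left
rack 4: place 21U, 27U left
rack 4: place 14U, 13U left
rack 4: place 11U, 2U left
rack 5: place 16U, 32U left
rack 5: place 32U, 0U left
rack 6: place 26U, 22U left
6 racks × 48U = 288U; used 250U; unused 38U.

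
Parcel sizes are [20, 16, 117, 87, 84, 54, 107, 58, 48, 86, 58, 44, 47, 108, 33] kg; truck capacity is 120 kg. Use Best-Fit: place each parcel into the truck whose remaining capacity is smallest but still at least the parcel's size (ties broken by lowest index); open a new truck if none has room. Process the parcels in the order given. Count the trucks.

9 trucks

20 kg → truck 1 (remaining 100 kg)
16 kg → truck 1 (remaining 84 kg)
117 kg → truck 2 (remaining 3 kg)
87 kg → truck 3 (remaining 33 kg)
84 kg → truck 1 (remaining 0 kg)
54 kg → truck 4 (remaining 66 kg)
107 kg → truck 5 (remaining 13 kg)
58 kg → truck 4 (remaining 8 kg)
48 kg → truck 6 (remaining 72 kg)
86 kg → truck 7 (remaining 34 kg)
58 kg → truck 6 (remaining 14 kg)
44 kg → truck 8 (remaining 76 kg)
47 kg → truck 8 (remaining 29 kg)
108 kg → truck 9 (remaining 12 kg)
33 kg → truck 3 (remaining 0 kg)
Final trucks: [20,16,84] [117] [87,33] [54,58] [107] [48,58] [86] [44,47] [108].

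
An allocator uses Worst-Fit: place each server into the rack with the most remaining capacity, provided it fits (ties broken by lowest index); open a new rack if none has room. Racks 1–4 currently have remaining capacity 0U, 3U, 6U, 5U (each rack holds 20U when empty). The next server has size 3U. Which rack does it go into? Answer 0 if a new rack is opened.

3

Racks with room: rack 2 (3U), rack 3 (6U), rack 4 (5U).
Most room is rack 3 with 6U free.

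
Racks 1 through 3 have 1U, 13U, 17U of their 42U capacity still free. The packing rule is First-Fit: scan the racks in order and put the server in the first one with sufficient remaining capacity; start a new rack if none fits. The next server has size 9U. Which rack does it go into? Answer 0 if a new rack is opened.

2

Racks with room: rack 2 (13U), rack 3 (17U).
The first with room is rack 2.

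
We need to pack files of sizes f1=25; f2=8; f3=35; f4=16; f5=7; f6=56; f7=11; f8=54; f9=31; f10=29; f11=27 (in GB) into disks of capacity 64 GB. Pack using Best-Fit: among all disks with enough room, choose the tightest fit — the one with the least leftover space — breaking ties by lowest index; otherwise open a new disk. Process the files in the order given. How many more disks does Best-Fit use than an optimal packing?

Best-Fit: [25,8,11] [35,16,7] [56] [54] [31,29] [27] → 6 disks.
Total size 299 GB; any packing needs at least ⌈299/64⌉ = 5 disks.
An optimal packing achieves that bound: [56,8] [54,7] [35,29] [31,27] [25,16,11] → 5 disks.
Excess: 6 − 5 = 1.

1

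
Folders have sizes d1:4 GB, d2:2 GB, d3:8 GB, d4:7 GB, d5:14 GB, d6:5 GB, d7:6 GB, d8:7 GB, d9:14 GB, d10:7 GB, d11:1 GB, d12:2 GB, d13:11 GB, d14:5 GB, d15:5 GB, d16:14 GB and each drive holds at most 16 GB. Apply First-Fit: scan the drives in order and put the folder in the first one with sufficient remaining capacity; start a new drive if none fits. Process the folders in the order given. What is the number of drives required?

8

d1 (4 GB) → drive 1 (remaining 12 GB)
d2 (2 GB) → drive 1 (remaining 10 GB)
d3 (8 GB) → drive 1 (remaining 2 GB)
d4 (7 GB) → drive 2 (remaining 9 GB)
d5 (14 GB) → drive 3 (remaining 2 GB)
d6 (5 GB) → drive 2 (remaining 4 GB)
d7 (6 GB) → drive 4 (remaining 10 GB)
d8 (7 GB) → drive 4 (remaining 3 GB)
d9 (14 GB) → drive 5 (remaining 2 GB)
d10 (7 GB) → drive 6 (remaining 9 GB)
d11 (1 GB) → drive 1 (remaining 1 GB)
d12 (2 GB) → drive 2 (remaining 2 GB)
d13 (11 GB) → drive 7 (remaining 5 GB)
d14 (5 GB) → drive 6 (remaining 4 GB)
d15 (5 GB) → drive 7 (remaining 0 GB)
d16 (14 GB) → drive 8 (remaining 2 GB)
Final drives: [4,2,8,1] [7,5,2] [14] [6,7] [14] [7,5] [11,5] [14].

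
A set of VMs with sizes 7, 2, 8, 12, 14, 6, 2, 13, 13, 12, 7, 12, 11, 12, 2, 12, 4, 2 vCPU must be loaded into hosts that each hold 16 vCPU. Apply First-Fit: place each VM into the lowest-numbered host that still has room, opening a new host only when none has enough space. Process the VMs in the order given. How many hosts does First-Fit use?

12

Put 7 vCPU in host 1; 9 vCPU remain.
Put 2 vCPU in host 1; 7 vCPU remain.
Put 8 vCPU in host 2; 8 vCPU remain.
Put 12 vCPU in host 3; 4 vCPU remain.
Put 14 vCPU in host 4; 2 vCPU remain.
Put 6 vCPU in host 1; 1 vCPU remain.
Put 2 vCPU in host 2; 6 vCPU remain.
Put 13 vCPU in host 5; 3 vCPU remain.
Put 13 vCPU in host 6; 3 vCPU remain.
Put 12 vCPU in host 7; 4 vCPU remain.
Put 7 vCPU in host 8; 9 vCPU remain.
Put 12 vCPU in host 9; 4 vCPU remain.
Put 11 vCPU in host 10; 5 vCPU remain.
Put 12 vCPU in host 11; 4 vCPU remain.
Put 2 vCPU in host 2; 4 vCPU remain.
Put 12 vCPU in host 12; 4 vCPU remain.
Put 4 vCPU in host 2; 0 vCPU remain.
Put 2 vCPU in host 3; 2 vCPU remain.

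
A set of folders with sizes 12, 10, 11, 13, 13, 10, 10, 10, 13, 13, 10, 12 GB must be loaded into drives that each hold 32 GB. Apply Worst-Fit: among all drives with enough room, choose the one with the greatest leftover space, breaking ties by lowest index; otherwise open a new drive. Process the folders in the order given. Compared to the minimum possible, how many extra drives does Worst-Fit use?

1

Worst-Fit: [12,10,10] [11,13] [13,10] [10,13] [13,10] [12] → 6 drives.
Total size 137 GB; any packing needs at least ⌈137/32⌉ = 5 drives.
An optimal packing achieves that bound: [13,13] [13,13] [12,12] [11,10,10] [10,10,10] → 5 drives.
Excess: 6 − 5 = 1.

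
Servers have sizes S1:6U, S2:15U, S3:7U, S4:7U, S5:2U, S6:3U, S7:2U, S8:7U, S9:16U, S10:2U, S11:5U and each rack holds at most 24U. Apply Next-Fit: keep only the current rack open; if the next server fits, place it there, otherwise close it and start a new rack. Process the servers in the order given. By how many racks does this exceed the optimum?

Next-Fit: [6,15] [7,7,2,3,2] [7,16] [2,5] → 4 racks.
Total size 72U; any packing needs at least ⌈72/24⌉ = 3 racks.
An optimal packing achieves that bound: [16,6,2] [15,7,2] [7,7,5,3,2] → 3 racks.
Excess: 4 − 3 = 1.

1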